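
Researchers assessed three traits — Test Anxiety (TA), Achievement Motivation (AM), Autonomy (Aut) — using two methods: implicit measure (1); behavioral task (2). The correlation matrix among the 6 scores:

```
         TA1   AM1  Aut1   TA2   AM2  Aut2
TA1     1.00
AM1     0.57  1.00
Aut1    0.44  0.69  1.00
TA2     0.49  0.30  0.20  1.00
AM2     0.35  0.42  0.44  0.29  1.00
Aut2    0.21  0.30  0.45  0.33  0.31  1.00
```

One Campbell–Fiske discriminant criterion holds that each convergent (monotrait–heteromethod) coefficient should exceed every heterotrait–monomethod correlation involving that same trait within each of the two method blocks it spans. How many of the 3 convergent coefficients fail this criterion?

3

Convergent coefficients and their comparison sets:
TA (methods 1·2): 0.49 vs {0.57, 0.29, 0.44, 0.33} → fail.
AM (methods 1·2): 0.42 vs {0.57, 0.29, 0.69, 0.31} → fail.
Aut (methods 1·2): 0.45 vs {0.44, 0.33, 0.69, 0.31} → fail.
3 of 3 fail.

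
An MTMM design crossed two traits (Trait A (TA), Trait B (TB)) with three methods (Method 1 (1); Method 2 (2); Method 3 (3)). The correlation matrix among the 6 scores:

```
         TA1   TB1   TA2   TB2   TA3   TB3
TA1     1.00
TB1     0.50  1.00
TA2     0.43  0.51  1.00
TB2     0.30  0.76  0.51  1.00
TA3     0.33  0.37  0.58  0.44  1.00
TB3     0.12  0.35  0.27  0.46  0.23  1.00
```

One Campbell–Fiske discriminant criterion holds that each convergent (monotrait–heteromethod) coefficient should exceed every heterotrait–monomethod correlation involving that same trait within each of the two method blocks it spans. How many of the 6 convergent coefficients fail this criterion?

4

Checking each validity diagonal entry against its comparison values:
TA (methods 1·2): 0.43 vs {0.50, 0.51} → fail.
TA (methods 1·3): 0.33 vs {0.50, 0.23} → fail.
TA (methods 2·3): 0.58 vs {0.51, 0.23} → pass.
TB (methods 1·2): 0.76 vs {0.50, 0.51} → pass.
TB (methods 1·3): 0.35 vs {0.50, 0.23} → fail.
TB (methods 2·3): 0.46 vs {0.51, 0.23} → fail.
4 of 6 fail.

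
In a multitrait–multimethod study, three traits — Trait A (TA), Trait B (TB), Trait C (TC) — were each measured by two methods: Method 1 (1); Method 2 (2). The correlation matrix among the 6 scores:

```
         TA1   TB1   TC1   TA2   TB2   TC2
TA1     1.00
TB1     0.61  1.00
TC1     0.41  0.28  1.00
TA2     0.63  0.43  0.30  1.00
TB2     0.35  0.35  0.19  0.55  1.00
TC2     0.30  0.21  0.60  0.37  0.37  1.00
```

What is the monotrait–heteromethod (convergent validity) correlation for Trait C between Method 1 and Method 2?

0.60

Same trait (TC), different methods: r(TC1, TC2) = 0.60.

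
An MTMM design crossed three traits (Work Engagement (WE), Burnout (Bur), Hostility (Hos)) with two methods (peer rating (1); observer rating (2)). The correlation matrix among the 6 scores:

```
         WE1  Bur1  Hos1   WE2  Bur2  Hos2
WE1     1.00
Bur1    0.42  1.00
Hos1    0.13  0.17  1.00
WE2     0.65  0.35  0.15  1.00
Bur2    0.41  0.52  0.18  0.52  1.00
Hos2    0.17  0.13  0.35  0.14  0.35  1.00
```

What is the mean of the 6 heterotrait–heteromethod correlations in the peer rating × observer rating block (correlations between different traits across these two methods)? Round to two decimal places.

HTHM values (method 1 × method 2): 0.41, 0.17, 0.35, 0.13, 0.15, 0.18; mean = 1.39/6 = 0.23.

0.23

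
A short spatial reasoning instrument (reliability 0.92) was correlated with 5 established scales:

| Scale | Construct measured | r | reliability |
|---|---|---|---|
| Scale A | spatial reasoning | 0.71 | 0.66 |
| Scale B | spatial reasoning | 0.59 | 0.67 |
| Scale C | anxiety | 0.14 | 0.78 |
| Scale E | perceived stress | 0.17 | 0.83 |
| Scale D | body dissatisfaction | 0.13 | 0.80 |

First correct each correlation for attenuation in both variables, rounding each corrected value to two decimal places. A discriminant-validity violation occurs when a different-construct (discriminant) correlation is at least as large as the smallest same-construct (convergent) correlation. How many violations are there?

0

Disattenuated r (r / √(r_scale · r_new)):
  Scale A (conv): 0.71 / √(0.66·0.92) = 0.91
  Scale B (conv): 0.59 / √(0.67·0.92) = 0.75
  Scale C (disc): 0.14 / √(0.78·0.92) = 0.17
  Scale E (disc): 0.17 / √(0.83·0.92) = 0.19
  Scale D (disc): 0.13 / √(0.80·0.92) = 0.15
Smallest convergent = 0.75. Discriminant values: 0.17, 0.19, 0.15; count ≥ 0.75 → 0.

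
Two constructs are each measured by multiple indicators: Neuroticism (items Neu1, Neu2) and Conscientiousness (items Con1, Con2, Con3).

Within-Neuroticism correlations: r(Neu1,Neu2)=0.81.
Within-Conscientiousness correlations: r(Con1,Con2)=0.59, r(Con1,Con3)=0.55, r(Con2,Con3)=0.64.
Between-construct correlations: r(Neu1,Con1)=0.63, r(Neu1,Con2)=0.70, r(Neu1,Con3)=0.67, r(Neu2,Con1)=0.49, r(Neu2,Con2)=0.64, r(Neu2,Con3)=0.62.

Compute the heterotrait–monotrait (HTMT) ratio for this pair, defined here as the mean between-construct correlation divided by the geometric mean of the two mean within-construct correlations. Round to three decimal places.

0.902

Between-construct mean = 3.75/6 = 0.6250.
Mean within-Neu = 0.81/1 = 0.8100; mean within-Con = 1.78/3 = 0.5933.
Geometric mean = √(0.8100 × 0.5933) = 0.6932.
HTMT = 0.6250 / 0.6932 = 0.902.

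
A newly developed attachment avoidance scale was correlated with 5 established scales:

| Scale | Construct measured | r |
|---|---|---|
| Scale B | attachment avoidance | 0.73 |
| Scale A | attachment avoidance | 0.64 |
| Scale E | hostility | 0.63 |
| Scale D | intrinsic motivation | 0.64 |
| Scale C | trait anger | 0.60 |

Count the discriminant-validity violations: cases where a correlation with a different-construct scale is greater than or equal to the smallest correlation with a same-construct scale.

Convergent (same construct = attachment avoidance): Scale B, Scale A.
Smallest convergent = 0.64. Discriminant values: 0.63, 0.64, 0.60; count ≥ 0.64 → 1.

1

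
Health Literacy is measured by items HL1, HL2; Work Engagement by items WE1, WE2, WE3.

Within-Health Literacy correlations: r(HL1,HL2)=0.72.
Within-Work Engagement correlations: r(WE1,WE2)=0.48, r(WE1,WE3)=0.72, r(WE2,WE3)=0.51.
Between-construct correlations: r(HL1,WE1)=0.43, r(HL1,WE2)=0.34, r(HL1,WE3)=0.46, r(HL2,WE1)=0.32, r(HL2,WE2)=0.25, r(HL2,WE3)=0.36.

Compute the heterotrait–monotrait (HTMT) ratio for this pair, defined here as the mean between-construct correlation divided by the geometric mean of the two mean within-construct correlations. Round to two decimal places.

0.56

Between-construct mean = 2.16/6 = 0.3600.
Mean within-HL = 0.72/1 = 0.7200; mean within-WE = 1.71/3 = 0.5700.
Geometric mean = √(0.7200 × 0.5700) = 0.6406.
HTMT = 0.3600 / 0.6406 = 0.56.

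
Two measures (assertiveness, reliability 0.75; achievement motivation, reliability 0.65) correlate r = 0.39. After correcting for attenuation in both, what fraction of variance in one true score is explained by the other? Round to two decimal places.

0.31

Disattenuated r = 0.39 / √(0.75 × 0.65) = 0.39 / 0.6982 = 0.5586.
Shared true-score variance = 0.5586² = 0.3120 ≈ 0.31.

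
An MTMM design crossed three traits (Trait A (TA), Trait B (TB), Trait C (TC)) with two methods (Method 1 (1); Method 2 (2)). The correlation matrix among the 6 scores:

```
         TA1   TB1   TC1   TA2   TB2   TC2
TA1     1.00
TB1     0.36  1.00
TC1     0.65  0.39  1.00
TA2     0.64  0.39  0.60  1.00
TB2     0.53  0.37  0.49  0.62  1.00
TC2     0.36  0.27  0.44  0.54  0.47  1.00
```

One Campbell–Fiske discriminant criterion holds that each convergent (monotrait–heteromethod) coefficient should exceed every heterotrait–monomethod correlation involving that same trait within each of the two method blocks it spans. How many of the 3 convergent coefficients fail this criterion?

3

Checking each validity diagonal entry against its comparison values:
TA (methods 1·2): 0.64 vs {0.36, 0.62, 0.65, 0.54} → fail.
TB (methods 1·2): 0.37 vs {0.36, 0.62, 0.39, 0.47} → fail.
TC (methods 1·2): 0.44 vs {0.65, 0.54, 0.39, 0.47} → fail.
3 of 3 fail.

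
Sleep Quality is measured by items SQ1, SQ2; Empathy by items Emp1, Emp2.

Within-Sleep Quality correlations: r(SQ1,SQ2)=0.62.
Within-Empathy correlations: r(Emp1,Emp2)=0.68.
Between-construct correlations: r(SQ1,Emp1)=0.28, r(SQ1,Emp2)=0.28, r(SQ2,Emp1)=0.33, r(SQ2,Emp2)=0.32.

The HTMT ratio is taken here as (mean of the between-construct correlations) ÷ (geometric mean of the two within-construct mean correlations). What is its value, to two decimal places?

0.47

Between-construct mean = 1.21/4 = 0.3025.
Mean within-SQ = 0.62/1 = 0.6200; mean within-Emp = 0.68/1 = 0.6800.
Geometric mean = √(0.6200 × 0.6800) = 0.6493.
HTMT = 0.3025 / 0.6493 = 0.47.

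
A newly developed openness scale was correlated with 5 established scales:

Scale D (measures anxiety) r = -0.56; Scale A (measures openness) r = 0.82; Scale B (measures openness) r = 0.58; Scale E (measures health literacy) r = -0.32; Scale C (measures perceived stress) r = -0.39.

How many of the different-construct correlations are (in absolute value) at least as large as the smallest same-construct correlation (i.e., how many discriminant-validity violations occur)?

Convergent (same construct = openness): Scale A, Scale B.
Smallest convergent = 0.58. Discriminant |r|: 0.56, 0.32, 0.39; count ≥ 0.58 → 0.

0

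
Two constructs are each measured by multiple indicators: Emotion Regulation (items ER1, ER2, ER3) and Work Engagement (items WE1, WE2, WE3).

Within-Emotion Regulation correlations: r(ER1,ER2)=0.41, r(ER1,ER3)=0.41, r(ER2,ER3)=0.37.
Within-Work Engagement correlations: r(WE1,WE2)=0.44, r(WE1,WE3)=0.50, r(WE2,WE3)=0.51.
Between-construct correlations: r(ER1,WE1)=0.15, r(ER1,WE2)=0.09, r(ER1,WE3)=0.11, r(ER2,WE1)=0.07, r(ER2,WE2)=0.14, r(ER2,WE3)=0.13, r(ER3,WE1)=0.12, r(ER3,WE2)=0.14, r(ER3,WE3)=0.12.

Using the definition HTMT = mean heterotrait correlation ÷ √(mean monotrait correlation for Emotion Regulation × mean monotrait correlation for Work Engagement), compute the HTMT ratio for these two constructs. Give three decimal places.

0.272

Between-construct mean = 1.07/9 = 0.1189.
Mean within-ER = 1.19/3 = 0.3967; mean within-WE = 1.45/3 = 0.4833.
Geometric mean = √(0.3967 × 0.4833) = 0.4379.
HTMT = 0.1189 / 0.4379 = 0.272.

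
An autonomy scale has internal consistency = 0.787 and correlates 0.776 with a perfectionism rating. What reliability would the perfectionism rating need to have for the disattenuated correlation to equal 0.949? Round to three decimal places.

0.850

r_true = r_obs / √(r_xx · r_yy) ⇒ 0.949 = 0.776 / √(0.787 · r_yy).
√(0.787 · r_yy) = 0.776 / 0.949 = 0.8177; 0.787 · r_yy = 0.6686; r_yy = 0.6686 / 0.787 ≈ 0.850.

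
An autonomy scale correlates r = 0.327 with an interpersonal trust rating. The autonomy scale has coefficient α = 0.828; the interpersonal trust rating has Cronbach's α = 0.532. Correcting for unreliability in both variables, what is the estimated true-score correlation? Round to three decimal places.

r_true = r_obs / √(r_xx · r_yy) = 0.327 / √(0.828 × 0.532) = 0.327 / √0.440496 = 0.327 / 0.6637 ≈ 0.493.

0.493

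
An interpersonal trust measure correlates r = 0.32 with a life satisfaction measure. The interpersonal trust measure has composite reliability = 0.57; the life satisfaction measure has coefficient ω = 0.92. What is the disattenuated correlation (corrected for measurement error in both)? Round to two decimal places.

0.44

r_true = r_obs / √(r_xx · r_yy) = 0.32 / √(0.57 × 0.92) = 0.32 / √0.5244 = 0.32 / 0.7242 ≈ 0.44.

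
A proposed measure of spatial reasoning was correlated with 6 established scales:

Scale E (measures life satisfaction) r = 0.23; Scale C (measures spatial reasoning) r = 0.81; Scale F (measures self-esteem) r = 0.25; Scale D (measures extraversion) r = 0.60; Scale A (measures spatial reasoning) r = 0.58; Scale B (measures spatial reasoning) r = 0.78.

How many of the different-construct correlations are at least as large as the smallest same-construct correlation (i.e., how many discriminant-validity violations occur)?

Convergent (same construct = spatial reasoning): Scale C, Scale A, Scale B.
Smallest convergent = 0.58. Discriminant values: 0.23, 0.25, 0.60; count ≥ 0.58 → 1.

1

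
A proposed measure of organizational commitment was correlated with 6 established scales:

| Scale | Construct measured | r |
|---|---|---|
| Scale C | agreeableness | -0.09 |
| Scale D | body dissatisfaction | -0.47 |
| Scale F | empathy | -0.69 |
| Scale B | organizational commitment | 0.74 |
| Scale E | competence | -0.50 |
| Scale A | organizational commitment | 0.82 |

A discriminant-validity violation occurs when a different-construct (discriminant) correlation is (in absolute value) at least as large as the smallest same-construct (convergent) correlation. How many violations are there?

Convergent (same construct = organizational commitment): Scale B, Scale A.
Smallest convergent = 0.74. Discriminant |r|: 0.09, 0.47, 0.69, 0.50; count ≥ 0.74 → 0.

0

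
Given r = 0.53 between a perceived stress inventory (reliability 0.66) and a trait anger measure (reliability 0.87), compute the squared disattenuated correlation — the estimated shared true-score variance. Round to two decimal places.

0.49

Disattenuated r = 0.53 / √(0.66 × 0.87) = 0.53 / 0.7578 = 0.6994.
Shared true-score variance = 0.6994² = 0.4892 ≈ 0.49.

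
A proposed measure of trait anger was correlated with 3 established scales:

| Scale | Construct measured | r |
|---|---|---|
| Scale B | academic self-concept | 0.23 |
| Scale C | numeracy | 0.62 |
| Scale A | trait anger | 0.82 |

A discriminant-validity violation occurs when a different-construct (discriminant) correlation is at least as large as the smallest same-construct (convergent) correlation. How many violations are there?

0

Convergent (same construct = trait anger): Scale A.
Smallest convergent = 0.82. Discriminant values: 0.23, 0.62; count ≥ 0.82 → 0.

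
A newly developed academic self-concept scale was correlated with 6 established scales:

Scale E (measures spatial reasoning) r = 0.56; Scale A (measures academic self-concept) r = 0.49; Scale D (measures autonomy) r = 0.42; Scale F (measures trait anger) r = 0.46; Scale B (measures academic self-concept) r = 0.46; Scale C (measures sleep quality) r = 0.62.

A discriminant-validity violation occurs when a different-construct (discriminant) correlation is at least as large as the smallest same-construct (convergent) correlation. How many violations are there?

Convergent (same construct = academic self-concept): Scale A, Scale B.
Smallest convergent = 0.46. Discriminant values: 0.56, 0.42, 0.46, 0.62; count ≥ 0.46 → 3.

3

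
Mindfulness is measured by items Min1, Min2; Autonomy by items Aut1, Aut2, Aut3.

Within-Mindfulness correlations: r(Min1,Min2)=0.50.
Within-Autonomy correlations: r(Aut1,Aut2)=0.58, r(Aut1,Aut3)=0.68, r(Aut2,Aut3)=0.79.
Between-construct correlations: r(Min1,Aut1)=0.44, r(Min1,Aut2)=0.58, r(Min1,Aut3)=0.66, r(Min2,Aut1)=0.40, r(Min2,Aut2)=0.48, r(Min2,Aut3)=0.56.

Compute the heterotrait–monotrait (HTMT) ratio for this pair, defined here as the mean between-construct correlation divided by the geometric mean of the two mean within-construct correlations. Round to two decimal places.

0.89

Between-construct mean = 3.12/6 = 0.5200.
Mean within-Min = 0.50/1 = 0.5000; mean within-Aut = 2.05/3 = 0.6833.
Geometric mean = √(0.5000 × 0.6833) = 0.5845.
HTMT = 0.5200 / 0.5845 = 0.89.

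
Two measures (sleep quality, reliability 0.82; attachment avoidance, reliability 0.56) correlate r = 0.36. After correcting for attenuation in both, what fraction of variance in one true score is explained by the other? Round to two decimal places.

Disattenuated r = 0.36 / √(0.82 × 0.56) = 0.36 / 0.6776 = 0.5313.
Shared true-score variance = 0.5313² = 0.2823 ≈ 0.28.

0.28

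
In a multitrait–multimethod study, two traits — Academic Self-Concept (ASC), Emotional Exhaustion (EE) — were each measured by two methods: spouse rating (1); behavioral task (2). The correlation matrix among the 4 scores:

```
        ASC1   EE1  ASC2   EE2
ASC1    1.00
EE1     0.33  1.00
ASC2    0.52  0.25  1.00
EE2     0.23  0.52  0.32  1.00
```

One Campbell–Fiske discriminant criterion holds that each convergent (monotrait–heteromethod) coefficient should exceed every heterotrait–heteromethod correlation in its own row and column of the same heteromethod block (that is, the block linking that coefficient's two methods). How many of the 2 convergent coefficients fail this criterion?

0

Checking each validity diagonal entry against its comparison values:
ASC (methods 1·2): 0.52 vs {0.23, 0.25} → pass.
EE (methods 1·2): 0.52 vs {0.25, 0.23} → pass.
0 of 2 fail.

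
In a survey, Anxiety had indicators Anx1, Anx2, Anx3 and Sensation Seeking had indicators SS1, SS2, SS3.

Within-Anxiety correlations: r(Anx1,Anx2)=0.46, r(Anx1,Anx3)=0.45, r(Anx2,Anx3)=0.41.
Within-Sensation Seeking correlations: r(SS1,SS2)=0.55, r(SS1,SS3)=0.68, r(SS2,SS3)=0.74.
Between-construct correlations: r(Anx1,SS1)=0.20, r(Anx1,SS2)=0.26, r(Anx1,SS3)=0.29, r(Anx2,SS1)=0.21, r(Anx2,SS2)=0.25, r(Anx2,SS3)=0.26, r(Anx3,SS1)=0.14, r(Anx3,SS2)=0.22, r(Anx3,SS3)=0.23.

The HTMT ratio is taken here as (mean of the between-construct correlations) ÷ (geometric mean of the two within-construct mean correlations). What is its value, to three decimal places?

0.426

Mean between = 2.06/9 = 0.2289.
Mean within-Anx = 1.32/3 = 0.4400; mean within-SS = 1.97/3 = 0.6567.
Geometric mean = √(0.4400 × 0.6567) = 0.5375.
HTMT = 0.2289 / 0.5375 = 0.426.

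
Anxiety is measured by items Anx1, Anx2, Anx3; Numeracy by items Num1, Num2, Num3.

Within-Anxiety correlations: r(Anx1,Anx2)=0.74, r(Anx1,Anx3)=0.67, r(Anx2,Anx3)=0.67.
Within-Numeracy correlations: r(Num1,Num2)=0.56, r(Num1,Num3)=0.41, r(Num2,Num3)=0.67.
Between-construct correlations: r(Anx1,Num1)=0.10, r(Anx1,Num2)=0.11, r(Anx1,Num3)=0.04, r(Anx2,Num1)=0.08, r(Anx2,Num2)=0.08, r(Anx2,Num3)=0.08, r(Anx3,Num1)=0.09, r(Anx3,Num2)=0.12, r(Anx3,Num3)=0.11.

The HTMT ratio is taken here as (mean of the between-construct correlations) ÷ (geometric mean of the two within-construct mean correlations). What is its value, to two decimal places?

0.15

Mean heterotrait r = 0.81/9 = 0.0900.
Mean within-Anx = 2.08/3 = 0.6933; mean within-Num = 1.64/3 = 0.5467.
Geometric mean = √(0.6933 × 0.5467) = 0.6157.
HTMT = 0.0900 / 0.6157 = 0.15.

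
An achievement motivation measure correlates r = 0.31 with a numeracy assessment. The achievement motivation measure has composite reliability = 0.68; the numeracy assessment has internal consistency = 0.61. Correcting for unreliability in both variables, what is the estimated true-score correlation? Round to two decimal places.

r_true = r_obs / √(r_xx · r_yy) = 0.31 / √(0.68 × 0.61) = 0.31 / √0.4148 = 0.31 / 0.6440 ≈ 0.48.

0.48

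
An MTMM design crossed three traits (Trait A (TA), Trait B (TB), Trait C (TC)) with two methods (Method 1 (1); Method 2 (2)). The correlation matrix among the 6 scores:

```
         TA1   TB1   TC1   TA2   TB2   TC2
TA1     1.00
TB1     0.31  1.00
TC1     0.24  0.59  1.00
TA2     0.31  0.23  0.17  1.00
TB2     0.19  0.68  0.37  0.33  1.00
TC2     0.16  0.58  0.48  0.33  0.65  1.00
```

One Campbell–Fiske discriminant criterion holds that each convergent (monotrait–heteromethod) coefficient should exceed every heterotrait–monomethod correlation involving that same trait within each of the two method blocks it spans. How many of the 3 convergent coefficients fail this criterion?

Convergent coefficients and their comparison sets:
TA (methods 1·2): 0.31 vs {0.31, 0.33, 0.24, 0.33} → fail.
TB (methods 1·2): 0.68 vs {0.31, 0.33, 0.59, 0.65} → pass.
TC (methods 1·2): 0.48 vs {0.24, 0.33, 0.59, 0.65} → fail.
2 of 3 fail.

2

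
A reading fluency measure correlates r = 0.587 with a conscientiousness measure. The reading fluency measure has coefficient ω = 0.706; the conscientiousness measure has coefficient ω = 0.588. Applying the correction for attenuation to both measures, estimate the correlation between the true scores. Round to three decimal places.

r_true = r_obs / √(r_xx · r_yy) = 0.587 / √(0.706 × 0.588) = 0.587 / √0.415128 = 0.587 / 0.6443 ≈ 0.911.

0.911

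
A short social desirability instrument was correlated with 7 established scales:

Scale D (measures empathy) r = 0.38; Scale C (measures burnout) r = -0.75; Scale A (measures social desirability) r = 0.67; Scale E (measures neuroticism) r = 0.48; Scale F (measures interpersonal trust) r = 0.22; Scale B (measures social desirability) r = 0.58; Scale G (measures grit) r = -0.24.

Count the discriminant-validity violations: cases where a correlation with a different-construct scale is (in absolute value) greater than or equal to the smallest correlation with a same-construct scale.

1

Convergent (same construct = social desirability): Scale A, Scale B.
Smallest convergent = 0.58. Discriminant |r|: 0.38, 0.75, 0.48, 0.22, 0.24; count ≥ 0.58 → 1.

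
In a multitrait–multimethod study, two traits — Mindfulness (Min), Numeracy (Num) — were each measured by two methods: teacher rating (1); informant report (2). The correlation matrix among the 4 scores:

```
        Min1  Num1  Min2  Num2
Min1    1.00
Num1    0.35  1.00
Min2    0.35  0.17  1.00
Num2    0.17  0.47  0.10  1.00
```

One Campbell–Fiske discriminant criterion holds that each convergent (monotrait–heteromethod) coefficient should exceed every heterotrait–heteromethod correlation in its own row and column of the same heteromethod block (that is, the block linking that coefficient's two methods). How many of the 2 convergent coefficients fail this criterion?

0

Convergent coefficients and their comparison sets:
Min (methods 1·2): 0.35 vs {0.17, 0.17} → pass.
Num (methods 1·2): 0.47 vs {0.17, 0.17} → pass.
0 of 2 fail.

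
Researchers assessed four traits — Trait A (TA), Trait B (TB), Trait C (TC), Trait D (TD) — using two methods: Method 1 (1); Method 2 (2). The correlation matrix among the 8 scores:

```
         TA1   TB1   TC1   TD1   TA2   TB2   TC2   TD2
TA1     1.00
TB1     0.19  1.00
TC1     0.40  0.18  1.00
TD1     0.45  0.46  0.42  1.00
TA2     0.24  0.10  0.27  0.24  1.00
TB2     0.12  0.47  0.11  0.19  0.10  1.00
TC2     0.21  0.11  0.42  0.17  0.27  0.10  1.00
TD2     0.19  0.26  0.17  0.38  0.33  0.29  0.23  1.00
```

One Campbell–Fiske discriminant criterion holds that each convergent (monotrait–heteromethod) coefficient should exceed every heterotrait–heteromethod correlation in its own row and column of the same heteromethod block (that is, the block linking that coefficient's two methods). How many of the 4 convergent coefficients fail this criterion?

1

Convergent coefficients and their comparison sets:
TA (methods 1·2): 0.24 vs {0.12, 0.10, 0.21, 0.27, 0.19, 0.24} → fail.
TB (methods 1·2): 0.47 vs {0.10, 0.12, 0.11, 0.11, 0.26, 0.19} → pass.
TC (methods 1·2): 0.42 vs {0.27, 0.21, 0.11, 0.11, 0.17, 0.17} → pass.
TD (methods 1·2): 0.38 vs {0.24, 0.19, 0.19, 0.26, 0.17, 0.17} → pass.
1 of 4 fail.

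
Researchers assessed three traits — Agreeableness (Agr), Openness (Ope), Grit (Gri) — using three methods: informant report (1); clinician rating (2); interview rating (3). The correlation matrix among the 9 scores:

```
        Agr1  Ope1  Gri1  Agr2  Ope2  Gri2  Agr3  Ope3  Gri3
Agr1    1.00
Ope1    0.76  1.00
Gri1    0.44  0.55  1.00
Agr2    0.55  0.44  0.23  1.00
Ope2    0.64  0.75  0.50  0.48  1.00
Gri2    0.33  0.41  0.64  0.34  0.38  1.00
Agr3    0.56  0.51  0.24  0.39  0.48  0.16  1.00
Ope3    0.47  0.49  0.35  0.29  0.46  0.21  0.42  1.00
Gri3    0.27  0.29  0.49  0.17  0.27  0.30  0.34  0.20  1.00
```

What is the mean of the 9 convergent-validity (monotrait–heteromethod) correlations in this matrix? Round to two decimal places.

0.51

Convergent values: 0.55, 0.56, 0.39, 0.75, 0.49, 0.46, 0.64, 0.49, 0.30; mean = 4.63/9 = 0.51.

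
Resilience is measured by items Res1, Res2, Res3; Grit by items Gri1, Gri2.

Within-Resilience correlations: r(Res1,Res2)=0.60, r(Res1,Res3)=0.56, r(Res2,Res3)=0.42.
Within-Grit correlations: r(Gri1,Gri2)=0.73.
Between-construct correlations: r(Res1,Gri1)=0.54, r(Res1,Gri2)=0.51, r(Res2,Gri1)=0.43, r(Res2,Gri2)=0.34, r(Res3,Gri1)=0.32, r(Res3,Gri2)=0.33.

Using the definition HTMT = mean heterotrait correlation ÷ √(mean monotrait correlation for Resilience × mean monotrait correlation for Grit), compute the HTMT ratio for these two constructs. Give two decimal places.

Mean between = 2.47/6 = 0.4117.
Mean within-Res = 1.58/3 = 0.5267; mean within-Gri = 0.73/1 = 0.7300.
Geometric mean = √(0.5267 × 0.7300) = 0.6201.
HTMT = 0.4117 / 0.6201 = 0.66.

0.66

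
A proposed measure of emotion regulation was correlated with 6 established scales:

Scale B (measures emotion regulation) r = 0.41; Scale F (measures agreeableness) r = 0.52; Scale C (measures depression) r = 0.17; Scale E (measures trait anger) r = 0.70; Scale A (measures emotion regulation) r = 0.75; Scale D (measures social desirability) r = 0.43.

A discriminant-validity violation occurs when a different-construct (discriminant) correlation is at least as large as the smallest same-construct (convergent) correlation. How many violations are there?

Convergent (same construct = emotion regulation): Scale B, Scale A.
Smallest convergent = 0.41. Discriminant values: 0.52, 0.17, 0.70, 0.43; count ≥ 0.41 → 3.

3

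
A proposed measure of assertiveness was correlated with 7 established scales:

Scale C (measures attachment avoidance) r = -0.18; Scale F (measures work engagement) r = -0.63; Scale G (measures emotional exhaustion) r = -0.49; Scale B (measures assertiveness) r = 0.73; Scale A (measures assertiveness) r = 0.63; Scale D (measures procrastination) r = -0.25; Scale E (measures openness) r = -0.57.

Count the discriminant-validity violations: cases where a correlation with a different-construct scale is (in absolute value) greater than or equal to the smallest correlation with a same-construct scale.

Convergent (same construct = assertiveness): Scale B, Scale A.
Smallest convergent = 0.63. Discriminant |r|: 0.18, 0.63, 0.49, 0.25, 0.57; count ≥ 0.63 → 1.

1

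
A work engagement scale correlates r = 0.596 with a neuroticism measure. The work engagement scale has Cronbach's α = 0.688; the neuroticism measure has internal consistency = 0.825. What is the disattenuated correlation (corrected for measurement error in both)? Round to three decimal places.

0.791

r_true = r_obs / √(r_xx · r_yy) = 0.596 / √(0.688 × 0.825) = 0.596 / √0.567600 = 0.596 / 0.7534 ≈ 0.791.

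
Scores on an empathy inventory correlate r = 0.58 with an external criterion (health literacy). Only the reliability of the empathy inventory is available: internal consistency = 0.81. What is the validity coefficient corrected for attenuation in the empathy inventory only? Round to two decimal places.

0.64

Single correction: r_c = r_obs / √r_xx = 0.58 / √0.81 = 0.58 / 0.9000 ≈ 0.64.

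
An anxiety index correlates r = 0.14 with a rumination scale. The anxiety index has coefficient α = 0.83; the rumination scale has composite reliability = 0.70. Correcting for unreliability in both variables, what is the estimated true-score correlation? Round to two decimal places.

0.18

r_true = r_obs / √(r_xx · r_yy) = 0.14 / √(0.83 × 0.70) = 0.14 / √0.5810 = 0.14 / 0.7622 ≈ 0.18.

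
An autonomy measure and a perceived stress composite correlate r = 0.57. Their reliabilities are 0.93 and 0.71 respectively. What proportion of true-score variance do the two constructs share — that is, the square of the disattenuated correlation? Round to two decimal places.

Disattenuated r = 0.57 / √(0.93 × 0.71) = 0.57 / 0.8126 = 0.7015.
Shared true-score variance = 0.7015² = 0.4921 ≈ 0.49.

0.49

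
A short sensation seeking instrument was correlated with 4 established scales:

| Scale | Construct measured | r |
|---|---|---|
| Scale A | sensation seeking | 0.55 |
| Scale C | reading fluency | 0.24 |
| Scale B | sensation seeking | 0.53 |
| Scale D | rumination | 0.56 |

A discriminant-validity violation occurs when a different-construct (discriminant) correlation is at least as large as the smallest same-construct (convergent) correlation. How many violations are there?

Convergent (same construct = sensation seeking): Scale A, Scale B.
Smallest convergent = 0.53. Discriminant values: 0.24, 0.56; count ≥ 0.53 → 1.

1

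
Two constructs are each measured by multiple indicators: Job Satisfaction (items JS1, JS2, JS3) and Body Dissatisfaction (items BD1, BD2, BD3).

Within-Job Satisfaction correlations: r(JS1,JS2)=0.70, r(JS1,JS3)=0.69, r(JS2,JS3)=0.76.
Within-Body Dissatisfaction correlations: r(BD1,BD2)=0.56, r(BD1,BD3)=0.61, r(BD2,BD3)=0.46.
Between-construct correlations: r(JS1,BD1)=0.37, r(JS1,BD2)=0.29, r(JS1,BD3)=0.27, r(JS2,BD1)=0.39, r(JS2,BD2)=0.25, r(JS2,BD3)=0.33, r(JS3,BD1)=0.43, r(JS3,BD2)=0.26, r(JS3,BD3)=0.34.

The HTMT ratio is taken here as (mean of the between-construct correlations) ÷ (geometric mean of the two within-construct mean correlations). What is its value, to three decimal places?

Mean heterotrait r = 2.93/9 = 0.3256.
Mean within-JS = 2.15/3 = 0.7167; mean within-BD = 1.63/3 = 0.5433.
Geometric mean = √(0.7167 × 0.5433) = 0.6240.
HTMT = 0.3256 / 0.6240 = 0.522.

0.522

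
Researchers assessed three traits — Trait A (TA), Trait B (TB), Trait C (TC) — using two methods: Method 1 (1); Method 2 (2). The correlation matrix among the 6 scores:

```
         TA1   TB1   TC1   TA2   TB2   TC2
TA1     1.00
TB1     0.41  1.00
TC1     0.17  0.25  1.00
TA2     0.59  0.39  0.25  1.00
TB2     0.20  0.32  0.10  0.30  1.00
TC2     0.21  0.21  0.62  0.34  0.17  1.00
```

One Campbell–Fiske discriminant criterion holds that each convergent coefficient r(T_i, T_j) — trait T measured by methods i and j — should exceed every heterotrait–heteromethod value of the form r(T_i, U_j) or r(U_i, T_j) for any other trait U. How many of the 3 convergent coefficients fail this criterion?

Each convergent coefficient versus the relevant comparison correlations:
TA (methods 1·2): 0.59 vs {0.20, 0.39, 0.21, 0.25} → pass.
TB (methods 1·2): 0.32 vs {0.39, 0.20, 0.21, 0.10} → fail.
TC (methods 1·2): 0.62 vs {0.25, 0.21, 0.10, 0.21} → pass.
1 of 3 fail.

1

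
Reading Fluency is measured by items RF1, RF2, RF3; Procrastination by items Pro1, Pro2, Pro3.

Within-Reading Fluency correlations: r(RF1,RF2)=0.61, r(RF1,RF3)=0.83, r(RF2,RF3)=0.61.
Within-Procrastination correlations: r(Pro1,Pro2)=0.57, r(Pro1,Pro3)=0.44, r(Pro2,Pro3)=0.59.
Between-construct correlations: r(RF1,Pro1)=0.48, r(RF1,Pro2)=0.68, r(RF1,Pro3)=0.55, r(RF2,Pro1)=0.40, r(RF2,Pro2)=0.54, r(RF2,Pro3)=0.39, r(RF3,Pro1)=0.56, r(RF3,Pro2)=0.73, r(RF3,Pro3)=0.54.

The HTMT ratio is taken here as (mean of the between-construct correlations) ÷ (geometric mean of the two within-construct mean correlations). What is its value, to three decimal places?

Mean between = 4.87/9 = 0.5411.
Mean within-RF = 2.05/3 = 0.6833; mean within-Pro = 1.60/3 = 0.5333.
Geometric mean = √(0.6833 × 0.5333) = 0.6037.
HTMT = 0.5411 / 0.6037 = 0.896.

0.896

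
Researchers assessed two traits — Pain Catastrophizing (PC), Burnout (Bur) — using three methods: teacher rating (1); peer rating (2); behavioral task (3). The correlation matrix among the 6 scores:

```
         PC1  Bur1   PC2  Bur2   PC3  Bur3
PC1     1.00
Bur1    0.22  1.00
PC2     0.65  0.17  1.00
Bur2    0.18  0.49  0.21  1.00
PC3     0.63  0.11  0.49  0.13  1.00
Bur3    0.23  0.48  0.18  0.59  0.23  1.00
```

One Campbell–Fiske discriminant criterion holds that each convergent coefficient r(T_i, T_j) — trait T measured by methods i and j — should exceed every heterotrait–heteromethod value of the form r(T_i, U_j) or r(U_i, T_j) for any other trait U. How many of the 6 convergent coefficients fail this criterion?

Each convergent coefficient versus the relevant comparison correlations:
PC (methods 1·2): 0.65 vs {0.18, 0.17} → pass.
PC (methods 1·3): 0.63 vs {0.23, 0.11} → pass.
PC (methods 2·3): 0.49 vs {0.18, 0.13} → pass.
Bur (methods 1·2): 0.49 vs {0.17, 0.18} → pass.
Bur (methods 1·3): 0.48 vs {0.11, 0.23} → pass.
Bur (methods 2·3): 0.59 vs {0.13, 0.18} → pass.
0 of 6 fail.

0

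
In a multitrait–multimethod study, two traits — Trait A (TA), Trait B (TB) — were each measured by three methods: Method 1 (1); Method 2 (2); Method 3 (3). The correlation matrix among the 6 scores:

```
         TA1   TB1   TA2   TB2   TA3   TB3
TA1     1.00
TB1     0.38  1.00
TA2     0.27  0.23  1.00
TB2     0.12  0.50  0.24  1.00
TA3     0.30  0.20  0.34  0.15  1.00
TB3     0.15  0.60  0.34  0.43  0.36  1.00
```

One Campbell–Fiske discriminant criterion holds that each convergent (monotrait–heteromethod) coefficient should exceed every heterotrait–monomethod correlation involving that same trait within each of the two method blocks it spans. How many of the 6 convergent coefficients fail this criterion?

Checking each validity diagonal entry against its comparison values:
TA (methods 1·2): 0.27 vs {0.38, 0.24} → fail.
TA (methods 1·3): 0.30 vs {0.38, 0.36} → fail.
TA (methods 2·3): 0.34 vs {0.24, 0.36} → fail.
TB (methods 1·2): 0.50 vs {0.38, 0.24} → pass.
TB (methods 1·3): 0.60 vs {0.38, 0.36} → pass.
TB (methods 2·3): 0.43 vs {0.24, 0.36} → pass.
3 of 6 fail.

3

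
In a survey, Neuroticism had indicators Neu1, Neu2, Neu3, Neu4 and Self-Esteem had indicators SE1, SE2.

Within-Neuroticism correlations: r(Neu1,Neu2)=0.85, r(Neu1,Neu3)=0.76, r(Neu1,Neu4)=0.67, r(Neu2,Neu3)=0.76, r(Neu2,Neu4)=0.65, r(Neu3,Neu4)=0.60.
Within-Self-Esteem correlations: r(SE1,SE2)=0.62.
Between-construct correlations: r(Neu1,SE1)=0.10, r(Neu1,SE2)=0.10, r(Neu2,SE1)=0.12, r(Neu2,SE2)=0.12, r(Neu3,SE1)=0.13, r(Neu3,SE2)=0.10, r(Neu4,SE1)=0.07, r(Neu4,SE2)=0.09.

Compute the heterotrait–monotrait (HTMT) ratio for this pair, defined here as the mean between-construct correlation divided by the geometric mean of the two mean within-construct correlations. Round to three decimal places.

Between-construct mean = 0.83/8 = 0.1038.
Mean within-Neu = 4.29/6 = 0.7150; mean within-SE = 0.62/1 = 0.6200.
Geometric mean = √(0.7150 × 0.6200) = 0.6658.
HTMT = 0.1038 / 0.6658 = 0.156.

0.156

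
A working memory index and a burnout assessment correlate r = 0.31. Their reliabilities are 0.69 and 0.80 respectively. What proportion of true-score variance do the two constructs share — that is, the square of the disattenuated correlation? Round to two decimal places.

0.17

Disattenuated r = 0.31 / √(0.69 × 0.80) = 0.31 / 0.7430 = 0.4172.
Shared true-score variance = 0.4172² = 0.1741 ≈ 0.17.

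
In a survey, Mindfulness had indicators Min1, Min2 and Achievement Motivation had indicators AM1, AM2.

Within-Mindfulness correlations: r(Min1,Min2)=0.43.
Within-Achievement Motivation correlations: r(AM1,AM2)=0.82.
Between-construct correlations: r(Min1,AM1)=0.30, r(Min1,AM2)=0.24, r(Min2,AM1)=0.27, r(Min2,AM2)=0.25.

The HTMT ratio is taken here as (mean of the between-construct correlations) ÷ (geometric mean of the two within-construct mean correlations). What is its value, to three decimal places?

0.446

Mean between = 1.06/4 = 0.2650.
Mean within-Min = 0.43/1 = 0.4300; mean within-AM = 0.82/1 = 0.8200.
Geometric mean = √(0.4300 × 0.8200) = 0.5938.
HTMT = 0.2650 / 0.5938 = 0.446.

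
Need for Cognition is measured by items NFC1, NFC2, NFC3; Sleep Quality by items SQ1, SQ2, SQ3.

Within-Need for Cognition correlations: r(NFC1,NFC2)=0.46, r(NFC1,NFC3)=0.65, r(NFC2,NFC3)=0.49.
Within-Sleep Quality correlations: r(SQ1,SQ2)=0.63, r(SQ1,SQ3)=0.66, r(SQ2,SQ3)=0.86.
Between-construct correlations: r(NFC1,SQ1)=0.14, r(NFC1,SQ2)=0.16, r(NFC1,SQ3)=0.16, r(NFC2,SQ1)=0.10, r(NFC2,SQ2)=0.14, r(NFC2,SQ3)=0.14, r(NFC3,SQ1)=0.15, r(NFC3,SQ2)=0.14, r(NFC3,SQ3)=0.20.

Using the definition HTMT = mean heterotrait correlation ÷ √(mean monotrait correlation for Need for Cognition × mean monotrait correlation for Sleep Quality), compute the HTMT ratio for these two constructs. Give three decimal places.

0.239

Mean heterotrait r = 1.33/9 = 0.1478.
Mean within-NFC = 1.60/3 = 0.5333; mean within-SQ = 2.15/3 = 0.7167.
Geometric mean = √(0.5333 × 0.7167) = 0.6182.
HTMT = 0.1478 / 0.6182 = 0.239.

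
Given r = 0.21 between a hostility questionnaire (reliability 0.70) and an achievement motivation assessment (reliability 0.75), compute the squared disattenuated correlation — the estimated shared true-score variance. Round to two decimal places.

0.08

Disattenuated r = 0.21 / √(0.70 × 0.75) = 0.21 / 0.7246 = 0.2898.
Shared true-score variance = 0.2898² = 0.0840 ≈ 0.08.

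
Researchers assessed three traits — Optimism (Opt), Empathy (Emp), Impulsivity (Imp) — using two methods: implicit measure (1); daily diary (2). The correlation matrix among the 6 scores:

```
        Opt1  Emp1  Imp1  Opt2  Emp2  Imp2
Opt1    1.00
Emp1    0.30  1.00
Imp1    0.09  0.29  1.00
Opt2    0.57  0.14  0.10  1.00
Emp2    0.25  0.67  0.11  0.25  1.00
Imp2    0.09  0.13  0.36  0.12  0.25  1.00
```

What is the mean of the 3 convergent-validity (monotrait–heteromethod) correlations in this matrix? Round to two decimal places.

Convergent values: 0.57, 0.67, 0.36; mean = 1.60/3 = 0.53.

0.53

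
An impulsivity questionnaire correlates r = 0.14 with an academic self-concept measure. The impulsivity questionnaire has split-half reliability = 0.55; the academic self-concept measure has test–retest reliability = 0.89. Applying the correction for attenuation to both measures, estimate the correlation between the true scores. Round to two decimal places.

r_true = r_obs / √(r_xx · r_yy) = 0.14 / √(0.55 × 0.89) = 0.14 / √0.4895 = 0.14 / 0.6996 ≈ 0.20.

0.20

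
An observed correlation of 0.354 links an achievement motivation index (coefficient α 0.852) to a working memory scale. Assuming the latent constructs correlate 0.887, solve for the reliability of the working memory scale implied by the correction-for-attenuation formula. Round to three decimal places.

r_true = r_obs / √(r_xx · r_yy) ⇒ 0.887 = 0.354 / √(0.852 · r_yy).
√(0.852 · r_yy) = 0.354 / 0.887 = 0.3991; 0.852 · r_yy = 0.1593; r_yy = 0.1593 / 0.852 ≈ 0.187.

0.187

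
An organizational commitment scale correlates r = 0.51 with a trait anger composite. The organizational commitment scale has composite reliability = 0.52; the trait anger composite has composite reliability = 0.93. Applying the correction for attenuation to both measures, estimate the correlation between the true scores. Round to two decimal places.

r_true = r_obs / √(r_xx · r_yy) = 0.51 / √(0.52 × 0.93) = 0.51 / √0.4836 = 0.51 / 0.6954 ≈ 0.73.

0.73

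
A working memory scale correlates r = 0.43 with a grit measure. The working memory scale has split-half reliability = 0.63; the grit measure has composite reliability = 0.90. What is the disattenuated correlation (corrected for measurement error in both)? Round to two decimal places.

0.57

r_true = r_obs / √(r_xx · r_yy) = 0.43 / √(0.63 × 0.90) = 0.43 / √0.5670 = 0.43 / 0.7530 ≈ 0.57.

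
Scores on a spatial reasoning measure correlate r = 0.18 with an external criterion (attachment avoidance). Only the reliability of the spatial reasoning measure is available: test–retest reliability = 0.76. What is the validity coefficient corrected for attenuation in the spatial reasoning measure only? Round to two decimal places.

0.21

Single correction: r_c = r_obs / √r_xx = 0.18 / √0.76 = 0.18 / 0.8718 ≈ 0.21.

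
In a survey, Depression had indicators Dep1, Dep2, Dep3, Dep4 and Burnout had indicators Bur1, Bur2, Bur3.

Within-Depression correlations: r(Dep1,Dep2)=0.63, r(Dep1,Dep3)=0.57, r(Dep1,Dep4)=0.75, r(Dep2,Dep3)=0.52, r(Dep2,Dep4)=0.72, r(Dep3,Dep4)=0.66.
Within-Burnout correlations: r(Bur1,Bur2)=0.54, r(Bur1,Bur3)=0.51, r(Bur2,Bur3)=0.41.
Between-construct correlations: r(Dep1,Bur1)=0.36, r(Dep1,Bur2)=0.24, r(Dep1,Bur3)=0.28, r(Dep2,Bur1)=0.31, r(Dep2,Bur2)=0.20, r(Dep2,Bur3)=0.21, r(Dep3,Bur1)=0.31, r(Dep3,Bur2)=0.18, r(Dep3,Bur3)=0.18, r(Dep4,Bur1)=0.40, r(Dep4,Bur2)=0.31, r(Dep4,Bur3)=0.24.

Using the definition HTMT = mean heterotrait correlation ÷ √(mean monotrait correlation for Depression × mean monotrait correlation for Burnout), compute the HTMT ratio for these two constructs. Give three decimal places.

0.480

Mean heterotrait r = 3.22/12 = 0.2683.
Mean within-Dep = 3.85/6 = 0.6417; mean within-Bur = 1.46/3 = 0.4867.
Geometric mean = √(0.6417 × 0.4867) = 0.5589.
HTMT = 0.2683 / 0.5589 = 0.480.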